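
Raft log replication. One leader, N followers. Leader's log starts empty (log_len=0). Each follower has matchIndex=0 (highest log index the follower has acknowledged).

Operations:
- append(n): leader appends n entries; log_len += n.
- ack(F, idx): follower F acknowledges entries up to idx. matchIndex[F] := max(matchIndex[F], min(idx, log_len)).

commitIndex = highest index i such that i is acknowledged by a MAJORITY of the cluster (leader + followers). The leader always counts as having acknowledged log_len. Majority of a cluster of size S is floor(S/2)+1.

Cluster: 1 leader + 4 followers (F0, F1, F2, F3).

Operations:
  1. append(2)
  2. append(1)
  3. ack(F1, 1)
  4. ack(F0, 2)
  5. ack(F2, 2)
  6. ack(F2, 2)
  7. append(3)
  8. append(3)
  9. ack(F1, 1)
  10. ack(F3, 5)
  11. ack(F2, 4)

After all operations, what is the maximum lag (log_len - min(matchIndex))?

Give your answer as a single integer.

Op 1: append 2 -> log_len=2
Op 2: append 1 -> log_len=3
Op 3: F1 acks idx 1 -> match: F0=0 F1=1 F2=0 F3=0; commitIndex=0
Op 4: F0 acks idx 2 -> match: F0=2 F1=1 F2=0 F3=0; commitIndex=1
Op 5: F2 acks idx 2 -> match: F0=2 F1=1 F2=2 F3=0; commitIndex=2
Op 6: F2 acks idx 2 -> match: F0=2 F1=1 F2=2 F3=0; commitIndex=2
Op 7: append 3 -> log_len=6
Op 8: append 3 -> log_len=9
Op 9: F1 acks idx 1 -> match: F0=2 F1=1 F2=2 F3=0; commitIndex=2
Op 10: F3 acks idx 5 -> match: F0=2 F1=1 F2=2 F3=5; commitIndex=2
Op 11: F2 acks idx 4 -> match: F0=2 F1=1 F2=4 F3=5; commitIndex=4

Answer: 8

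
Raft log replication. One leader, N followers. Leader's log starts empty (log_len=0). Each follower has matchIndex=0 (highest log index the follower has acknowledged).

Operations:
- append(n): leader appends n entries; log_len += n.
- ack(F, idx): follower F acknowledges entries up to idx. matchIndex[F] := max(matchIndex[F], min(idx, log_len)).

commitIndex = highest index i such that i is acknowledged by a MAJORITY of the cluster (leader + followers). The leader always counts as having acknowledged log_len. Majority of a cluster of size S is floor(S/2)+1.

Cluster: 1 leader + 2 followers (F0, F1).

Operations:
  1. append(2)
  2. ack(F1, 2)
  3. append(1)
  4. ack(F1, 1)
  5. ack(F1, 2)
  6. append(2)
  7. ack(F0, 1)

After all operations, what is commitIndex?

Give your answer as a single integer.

Op 1: append 2 -> log_len=2
Op 2: F1 acks idx 2 -> match: F0=0 F1=2; commitIndex=2
Op 3: append 1 -> log_len=3
Op 4: F1 acks idx 1 -> match: F0=0 F1=2; commitIndex=2
Op 5: F1 acks idx 2 -> match: F0=0 F1=2; commitIndex=2
Op 6: append 2 -> log_len=5
Op 7: F0 acks idx 1 -> match: F0=1 F1=2; commitIndex=2

Answer: 2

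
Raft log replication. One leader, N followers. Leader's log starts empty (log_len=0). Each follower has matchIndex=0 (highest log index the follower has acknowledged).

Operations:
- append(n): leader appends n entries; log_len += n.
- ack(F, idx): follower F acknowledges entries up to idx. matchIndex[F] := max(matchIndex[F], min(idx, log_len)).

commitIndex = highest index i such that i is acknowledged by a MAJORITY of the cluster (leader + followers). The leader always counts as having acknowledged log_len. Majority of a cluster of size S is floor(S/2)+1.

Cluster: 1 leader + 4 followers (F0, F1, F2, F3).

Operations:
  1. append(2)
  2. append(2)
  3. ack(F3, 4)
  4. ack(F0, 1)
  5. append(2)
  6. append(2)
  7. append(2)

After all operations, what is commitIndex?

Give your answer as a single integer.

Op 1: append 2 -> log_len=2
Op 2: append 2 -> log_len=4
Op 3: F3 acks idx 4 -> match: F0=0 F1=0 F2=0 F3=4; commitIndex=0
Op 4: F0 acks idx 1 -> match: F0=1 F1=0 F2=0 F3=4; commitIndex=1
Op 5: append 2 -> log_len=6
Op 6: append 2 -> log_len=8
Op 7: append 2 -> log_len=10

Answer: 1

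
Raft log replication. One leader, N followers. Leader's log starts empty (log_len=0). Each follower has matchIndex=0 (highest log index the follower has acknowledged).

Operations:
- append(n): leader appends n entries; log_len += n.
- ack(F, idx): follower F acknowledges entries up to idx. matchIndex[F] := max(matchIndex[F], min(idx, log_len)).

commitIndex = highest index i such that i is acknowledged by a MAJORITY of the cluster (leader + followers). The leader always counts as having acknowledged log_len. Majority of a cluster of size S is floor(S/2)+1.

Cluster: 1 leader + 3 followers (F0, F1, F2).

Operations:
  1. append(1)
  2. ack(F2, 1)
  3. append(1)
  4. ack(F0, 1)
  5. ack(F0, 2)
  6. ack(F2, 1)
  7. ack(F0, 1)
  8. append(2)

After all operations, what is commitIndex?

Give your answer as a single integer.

Answer: 1

Derivation:
Op 1: append 1 -> log_len=1
Op 2: F2 acks idx 1 -> match: F0=0 F1=0 F2=1; commitIndex=0
Op 3: append 1 -> log_len=2
Op 4: F0 acks idx 1 -> match: F0=1 F1=0 F2=1; commitIndex=1
Op 5: F0 acks idx 2 -> match: F0=2 F1=0 F2=1; commitIndex=1
Op 6: F2 acks idx 1 -> match: F0=2 F1=0 F2=1; commitIndex=1
Op 7: F0 acks idx 1 -> match: F0=2 F1=0 F2=1; commitIndex=1
Op 8: append 2 -> log_len=4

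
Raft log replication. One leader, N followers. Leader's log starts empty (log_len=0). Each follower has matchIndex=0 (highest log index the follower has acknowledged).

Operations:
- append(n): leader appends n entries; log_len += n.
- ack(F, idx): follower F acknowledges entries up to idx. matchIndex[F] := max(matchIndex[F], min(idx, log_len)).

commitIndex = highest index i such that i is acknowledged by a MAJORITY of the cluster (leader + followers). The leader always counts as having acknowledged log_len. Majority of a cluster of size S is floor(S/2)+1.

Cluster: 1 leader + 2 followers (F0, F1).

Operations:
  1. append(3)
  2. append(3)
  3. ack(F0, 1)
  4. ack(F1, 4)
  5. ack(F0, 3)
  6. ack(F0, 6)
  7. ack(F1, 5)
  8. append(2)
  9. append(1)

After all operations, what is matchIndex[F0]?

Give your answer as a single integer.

Answer: 6

Derivation:
Op 1: append 3 -> log_len=3
Op 2: append 3 -> log_len=6
Op 3: F0 acks idx 1 -> match: F0=1 F1=0; commitIndex=1
Op 4: F1 acks idx 4 -> match: F0=1 F1=4; commitIndex=4
Op 5: F0 acks idx 3 -> match: F0=3 F1=4; commitIndex=4
Op 6: F0 acks idx 6 -> match: F0=6 F1=4; commitIndex=6
Op 7: F1 acks idx 5 -> match: F0=6 F1=5; commitIndex=6
Op 8: append 2 -> log_len=8
Op 9: append 1 -> log_len=9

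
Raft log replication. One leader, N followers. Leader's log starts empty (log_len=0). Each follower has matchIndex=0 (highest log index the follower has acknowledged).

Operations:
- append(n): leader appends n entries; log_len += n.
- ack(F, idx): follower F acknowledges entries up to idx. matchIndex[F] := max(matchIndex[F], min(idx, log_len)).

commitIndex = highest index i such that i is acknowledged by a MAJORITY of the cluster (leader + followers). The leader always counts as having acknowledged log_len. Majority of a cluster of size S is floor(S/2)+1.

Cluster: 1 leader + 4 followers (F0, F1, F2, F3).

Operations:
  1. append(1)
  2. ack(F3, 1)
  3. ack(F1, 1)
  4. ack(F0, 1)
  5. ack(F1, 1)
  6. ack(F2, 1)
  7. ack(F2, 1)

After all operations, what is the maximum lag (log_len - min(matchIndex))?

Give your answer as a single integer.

Answer: 0

Derivation:
Op 1: append 1 -> log_len=1
Op 2: F3 acks idx 1 -> match: F0=0 F1=0 F2=0 F3=1; commitIndex=0
Op 3: F1 acks idx 1 -> match: F0=0 F1=1 F2=0 F3=1; commitIndex=1
Op 4: F0 acks idx 1 -> match: F0=1 F1=1 F2=0 F3=1; commitIndex=1
Op 5: F1 acks idx 1 -> match: F0=1 F1=1 F2=0 F3=1; commitIndex=1
Op 6: F2 acks idx 1 -> match: F0=1 F1=1 F2=1 F3=1; commitIndex=1
Op 7: F2 acks idx 1 -> match: F0=1 F1=1 F2=1 F3=1; commitIndex=1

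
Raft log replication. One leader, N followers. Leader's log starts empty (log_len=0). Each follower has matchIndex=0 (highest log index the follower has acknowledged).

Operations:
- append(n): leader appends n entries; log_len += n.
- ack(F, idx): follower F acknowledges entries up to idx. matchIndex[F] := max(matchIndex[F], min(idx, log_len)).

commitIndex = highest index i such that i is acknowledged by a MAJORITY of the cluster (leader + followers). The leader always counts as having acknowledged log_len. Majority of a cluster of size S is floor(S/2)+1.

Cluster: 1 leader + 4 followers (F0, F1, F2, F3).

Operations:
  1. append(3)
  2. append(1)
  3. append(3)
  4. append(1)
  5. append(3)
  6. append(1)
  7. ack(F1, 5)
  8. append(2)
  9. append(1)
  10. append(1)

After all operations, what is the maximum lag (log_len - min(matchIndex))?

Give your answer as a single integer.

Answer: 16

Derivation:
Op 1: append 3 -> log_len=3
Op 2: append 1 -> log_len=4
Op 3: append 3 -> log_len=7
Op 4: append 1 -> log_len=8
Op 5: append 3 -> log_len=11
Op 6: append 1 -> log_len=12
Op 7: F1 acks idx 5 -> match: F0=0 F1=5 F2=0 F3=0; commitIndex=0
Op 8: append 2 -> log_len=14
Op 9: append 1 -> log_len=15
Op 10: append 1 -> log_len=16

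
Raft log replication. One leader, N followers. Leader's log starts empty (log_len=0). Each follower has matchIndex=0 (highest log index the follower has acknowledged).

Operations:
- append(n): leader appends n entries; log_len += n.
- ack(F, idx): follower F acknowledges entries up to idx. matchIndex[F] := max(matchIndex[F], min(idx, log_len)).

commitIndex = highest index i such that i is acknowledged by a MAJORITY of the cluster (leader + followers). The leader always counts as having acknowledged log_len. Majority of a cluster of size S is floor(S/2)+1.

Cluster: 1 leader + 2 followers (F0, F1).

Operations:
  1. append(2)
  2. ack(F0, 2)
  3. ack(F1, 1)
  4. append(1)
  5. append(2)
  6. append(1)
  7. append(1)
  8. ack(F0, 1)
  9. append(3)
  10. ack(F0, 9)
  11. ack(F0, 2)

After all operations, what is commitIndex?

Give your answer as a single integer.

Op 1: append 2 -> log_len=2
Op 2: F0 acks idx 2 -> match: F0=2 F1=0; commitIndex=2
Op 3: F1 acks idx 1 -> match: F0=2 F1=1; commitIndex=2
Op 4: append 1 -> log_len=3
Op 5: append 2 -> log_len=5
Op 6: append 1 -> log_len=6
Op 7: append 1 -> log_len=7
Op 8: F0 acks idx 1 -> match: F0=2 F1=1; commitIndex=2
Op 9: append 3 -> log_len=10
Op 10: F0 acks idx 9 -> match: F0=9 F1=1; commitIndex=9
Op 11: F0 acks idx 2 -> match: F0=9 F1=1; commitIndex=9

Answer: 9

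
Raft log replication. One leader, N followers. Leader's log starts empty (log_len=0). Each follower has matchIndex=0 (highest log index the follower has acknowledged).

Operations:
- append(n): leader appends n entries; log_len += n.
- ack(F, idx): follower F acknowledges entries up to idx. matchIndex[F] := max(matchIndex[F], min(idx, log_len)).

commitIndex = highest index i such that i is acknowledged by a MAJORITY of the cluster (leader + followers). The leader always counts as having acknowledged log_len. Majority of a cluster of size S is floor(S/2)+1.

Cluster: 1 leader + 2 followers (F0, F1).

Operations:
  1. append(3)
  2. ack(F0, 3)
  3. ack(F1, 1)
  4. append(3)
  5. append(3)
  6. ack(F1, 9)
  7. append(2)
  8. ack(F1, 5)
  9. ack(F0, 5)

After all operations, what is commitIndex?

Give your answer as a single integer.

Op 1: append 3 -> log_len=3
Op 2: F0 acks idx 3 -> match: F0=3 F1=0; commitIndex=3
Op 3: F1 acks idx 1 -> match: F0=3 F1=1; commitIndex=3
Op 4: append 3 -> log_len=6
Op 5: append 3 -> log_len=9
Op 6: F1 acks idx 9 -> match: F0=3 F1=9; commitIndex=9
Op 7: append 2 -> log_len=11
Op 8: F1 acks idx 5 -> match: F0=3 F1=9; commitIndex=9
Op 9: F0 acks idx 5 -> match: F0=5 F1=9; commitIndex=9

Answer: 9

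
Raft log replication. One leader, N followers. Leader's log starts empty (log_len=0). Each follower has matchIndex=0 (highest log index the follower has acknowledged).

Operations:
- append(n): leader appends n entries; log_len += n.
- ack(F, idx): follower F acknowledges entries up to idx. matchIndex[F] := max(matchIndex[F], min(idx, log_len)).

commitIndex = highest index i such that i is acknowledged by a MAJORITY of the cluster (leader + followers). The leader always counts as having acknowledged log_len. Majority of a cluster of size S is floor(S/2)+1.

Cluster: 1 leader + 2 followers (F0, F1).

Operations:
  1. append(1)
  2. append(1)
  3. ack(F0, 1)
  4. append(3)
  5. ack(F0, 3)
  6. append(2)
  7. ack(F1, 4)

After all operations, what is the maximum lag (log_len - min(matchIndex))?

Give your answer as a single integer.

Op 1: append 1 -> log_len=1
Op 2: append 1 -> log_len=2
Op 3: F0 acks idx 1 -> match: F0=1 F1=0; commitIndex=1
Op 4: append 3 -> log_len=5
Op 5: F0 acks idx 3 -> match: F0=3 F1=0; commitIndex=3
Op 6: append 2 -> log_len=7
Op 7: F1 acks idx 4 -> match: F0=3 F1=4; commitIndex=4

Answer: 4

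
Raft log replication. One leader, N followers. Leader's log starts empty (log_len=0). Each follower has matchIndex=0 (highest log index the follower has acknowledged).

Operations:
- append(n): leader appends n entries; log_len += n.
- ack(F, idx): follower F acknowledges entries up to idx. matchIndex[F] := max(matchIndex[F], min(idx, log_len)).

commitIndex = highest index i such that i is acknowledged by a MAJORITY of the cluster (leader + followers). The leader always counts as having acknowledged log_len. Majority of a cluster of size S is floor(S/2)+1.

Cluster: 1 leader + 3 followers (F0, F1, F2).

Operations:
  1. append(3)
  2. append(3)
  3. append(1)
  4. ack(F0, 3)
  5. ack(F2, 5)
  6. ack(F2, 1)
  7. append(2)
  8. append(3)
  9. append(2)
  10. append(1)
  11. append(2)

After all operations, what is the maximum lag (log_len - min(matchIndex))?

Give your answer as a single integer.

Answer: 17

Derivation:
Op 1: append 3 -> log_len=3
Op 2: append 3 -> log_len=6
Op 3: append 1 -> log_len=7
Op 4: F0 acks idx 3 -> match: F0=3 F1=0 F2=0; commitIndex=0
Op 5: F2 acks idx 5 -> match: F0=3 F1=0 F2=5; commitIndex=3
Op 6: F2 acks idx 1 -> match: F0=3 F1=0 F2=5; commitIndex=3
Op 7: append 2 -> log_len=9
Op 8: append 3 -> log_len=12
Op 9: append 2 -> log_len=14
Op 10: append 1 -> log_len=15
Op 11: append 2 -> log_len=17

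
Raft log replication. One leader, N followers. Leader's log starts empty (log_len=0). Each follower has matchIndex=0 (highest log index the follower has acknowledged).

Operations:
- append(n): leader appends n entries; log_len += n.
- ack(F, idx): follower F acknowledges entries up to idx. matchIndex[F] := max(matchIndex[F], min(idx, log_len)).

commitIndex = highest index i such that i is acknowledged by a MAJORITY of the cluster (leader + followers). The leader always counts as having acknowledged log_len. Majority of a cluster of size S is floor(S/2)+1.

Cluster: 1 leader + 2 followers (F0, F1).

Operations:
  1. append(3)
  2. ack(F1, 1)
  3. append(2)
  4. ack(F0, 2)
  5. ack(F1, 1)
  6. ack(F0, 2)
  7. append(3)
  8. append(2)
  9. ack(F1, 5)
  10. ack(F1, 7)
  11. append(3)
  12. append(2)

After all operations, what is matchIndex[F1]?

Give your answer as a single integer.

Op 1: append 3 -> log_len=3
Op 2: F1 acks idx 1 -> match: F0=0 F1=1; commitIndex=1
Op 3: append 2 -> log_len=5
Op 4: F0 acks idx 2 -> match: F0=2 F1=1; commitIndex=2
Op 5: F1 acks idx 1 -> match: F0=2 F1=1; commitIndex=2
Op 6: F0 acks idx 2 -> match: F0=2 F1=1; commitIndex=2
Op 7: append 3 -> log_len=8
Op 8: append 2 -> log_len=10
Op 9: F1 acks idx 5 -> match: F0=2 F1=5; commitIndex=5
Op 10: F1 acks idx 7 -> match: F0=2 F1=7; commitIndex=7
Op 11: append 3 -> log_len=13
Op 12: append 2 -> log_len=15

Answer: 7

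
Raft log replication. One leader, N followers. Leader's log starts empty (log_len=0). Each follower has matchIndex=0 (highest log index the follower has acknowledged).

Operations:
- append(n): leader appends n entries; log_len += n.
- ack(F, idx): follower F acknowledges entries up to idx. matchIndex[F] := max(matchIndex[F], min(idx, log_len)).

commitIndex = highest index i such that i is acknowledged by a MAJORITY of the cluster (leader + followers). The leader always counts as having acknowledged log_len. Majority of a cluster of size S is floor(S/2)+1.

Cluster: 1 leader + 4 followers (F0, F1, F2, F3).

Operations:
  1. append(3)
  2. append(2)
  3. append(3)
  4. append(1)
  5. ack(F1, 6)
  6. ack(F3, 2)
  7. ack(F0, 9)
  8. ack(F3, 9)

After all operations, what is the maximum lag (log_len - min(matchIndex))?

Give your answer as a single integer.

Op 1: append 3 -> log_len=3
Op 2: append 2 -> log_len=5
Op 3: append 3 -> log_len=8
Op 4: append 1 -> log_len=9
Op 5: F1 acks idx 6 -> match: F0=0 F1=6 F2=0 F3=0; commitIndex=0
Op 6: F3 acks idx 2 -> match: F0=0 F1=6 F2=0 F3=2; commitIndex=2
Op 7: F0 acks idx 9 -> match: F0=9 F1=6 F2=0 F3=2; commitIndex=6
Op 8: F3 acks idx 9 -> match: F0=9 F1=6 F2=0 F3=9; commitIndex=9

Answer: 9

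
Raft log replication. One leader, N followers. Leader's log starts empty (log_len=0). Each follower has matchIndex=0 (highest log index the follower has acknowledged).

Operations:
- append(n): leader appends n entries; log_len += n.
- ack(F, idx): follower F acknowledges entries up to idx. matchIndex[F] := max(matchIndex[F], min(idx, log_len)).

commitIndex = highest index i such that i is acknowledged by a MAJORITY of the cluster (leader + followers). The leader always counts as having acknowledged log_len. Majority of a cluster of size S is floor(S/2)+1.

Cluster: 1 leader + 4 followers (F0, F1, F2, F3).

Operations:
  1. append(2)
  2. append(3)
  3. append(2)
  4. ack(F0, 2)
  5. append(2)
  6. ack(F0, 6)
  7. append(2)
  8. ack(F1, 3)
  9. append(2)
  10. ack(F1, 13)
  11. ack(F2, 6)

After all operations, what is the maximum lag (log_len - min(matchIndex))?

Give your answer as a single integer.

Answer: 13

Derivation:
Op 1: append 2 -> log_len=2
Op 2: append 3 -> log_len=5
Op 3: append 2 -> log_len=7
Op 4: F0 acks idx 2 -> match: F0=2 F1=0 F2=0 F3=0; commitIndex=0
Op 5: append 2 -> log_len=9
Op 6: F0 acks idx 6 -> match: F0=6 F1=0 F2=0 F3=0; commitIndex=0
Op 7: append 2 -> log_len=11
Op 8: F1 acks idx 3 -> match: F0=6 F1=3 F2=0 F3=0; commitIndex=3
Op 9: append 2 -> log_len=13
Op 10: F1 acks idx 13 -> match: F0=6 F1=13 F2=0 F3=0; commitIndex=6
Op 11: F2 acks idx 6 -> match: F0=6 F1=13 F2=6 F3=0; commitIndex=6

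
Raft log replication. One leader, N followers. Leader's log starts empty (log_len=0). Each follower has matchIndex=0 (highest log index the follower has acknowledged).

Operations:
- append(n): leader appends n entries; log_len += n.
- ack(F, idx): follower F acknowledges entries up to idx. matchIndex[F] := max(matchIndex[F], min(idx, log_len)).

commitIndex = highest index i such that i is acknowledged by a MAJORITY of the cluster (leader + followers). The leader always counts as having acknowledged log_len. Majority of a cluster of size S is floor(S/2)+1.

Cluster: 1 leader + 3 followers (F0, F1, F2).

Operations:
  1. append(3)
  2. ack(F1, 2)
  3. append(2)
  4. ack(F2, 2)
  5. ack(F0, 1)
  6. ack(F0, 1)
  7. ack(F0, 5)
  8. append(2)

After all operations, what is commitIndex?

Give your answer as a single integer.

Answer: 2

Derivation:
Op 1: append 3 -> log_len=3
Op 2: F1 acks idx 2 -> match: F0=0 F1=2 F2=0; commitIndex=0
Op 3: append 2 -> log_len=5
Op 4: F2 acks idx 2 -> match: F0=0 F1=2 F2=2; commitIndex=2
Op 5: F0 acks idx 1 -> match: F0=1 F1=2 F2=2; commitIndex=2
Op 6: F0 acks idx 1 -> match: F0=1 F1=2 F2=2; commitIndex=2
Op 7: F0 acks idx 5 -> match: F0=5 F1=2 F2=2; commitIndex=2
Op 8: append 2 -> log_len=7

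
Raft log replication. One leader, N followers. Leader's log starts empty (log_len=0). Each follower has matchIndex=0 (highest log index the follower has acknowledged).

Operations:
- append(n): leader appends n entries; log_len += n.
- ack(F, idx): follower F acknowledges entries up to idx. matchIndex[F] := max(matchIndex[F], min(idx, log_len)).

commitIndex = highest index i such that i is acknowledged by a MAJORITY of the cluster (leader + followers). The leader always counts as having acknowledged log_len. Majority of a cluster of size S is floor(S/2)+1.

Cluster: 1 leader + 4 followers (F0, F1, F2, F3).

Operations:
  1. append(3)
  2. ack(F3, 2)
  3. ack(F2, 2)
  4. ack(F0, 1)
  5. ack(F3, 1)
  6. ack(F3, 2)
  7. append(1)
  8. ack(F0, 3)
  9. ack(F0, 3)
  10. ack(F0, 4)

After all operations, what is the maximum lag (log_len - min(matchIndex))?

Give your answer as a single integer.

Answer: 4

Derivation:
Op 1: append 3 -> log_len=3
Op 2: F3 acks idx 2 -> match: F0=0 F1=0 F2=0 F3=2; commitIndex=0
Op 3: F2 acks idx 2 -> match: F0=0 F1=0 F2=2 F3=2; commitIndex=2
Op 4: F0 acks idx 1 -> match: F0=1 F1=0 F2=2 F3=2; commitIndex=2
Op 5: F3 acks idx 1 -> match: F0=1 F1=0 F2=2 F3=2; commitIndex=2
Op 6: F3 acks idx 2 -> match: F0=1 F1=0 F2=2 F3=2; commitIndex=2
Op 7: append 1 -> log_len=4
Op 8: F0 acks idx 3 -> match: F0=3 F1=0 F2=2 F3=2; commitIndex=2
Op 9: F0 acks idx 3 -> match: F0=3 F1=0 F2=2 F3=2; commitIndex=2
Op 10: F0 acks idx 4 -> match: F0=4 F1=0 F2=2 F3=2; commitIndex=2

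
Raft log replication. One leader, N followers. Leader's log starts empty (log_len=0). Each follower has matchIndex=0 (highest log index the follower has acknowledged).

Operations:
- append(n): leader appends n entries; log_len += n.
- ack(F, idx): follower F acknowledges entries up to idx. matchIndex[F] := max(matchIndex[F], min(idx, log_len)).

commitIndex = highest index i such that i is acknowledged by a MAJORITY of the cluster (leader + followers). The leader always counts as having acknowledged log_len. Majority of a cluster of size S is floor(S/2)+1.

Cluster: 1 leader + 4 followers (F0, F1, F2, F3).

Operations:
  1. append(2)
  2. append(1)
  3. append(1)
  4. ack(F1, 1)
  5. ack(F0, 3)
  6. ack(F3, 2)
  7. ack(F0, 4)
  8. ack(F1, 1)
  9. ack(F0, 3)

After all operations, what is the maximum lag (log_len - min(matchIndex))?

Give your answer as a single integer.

Op 1: append 2 -> log_len=2
Op 2: append 1 -> log_len=3
Op 3: append 1 -> log_len=4
Op 4: F1 acks idx 1 -> match: F0=0 F1=1 F2=0 F3=0; commitIndex=0
Op 5: F0 acks idx 3 -> match: F0=3 F1=1 F2=0 F3=0; commitIndex=1
Op 6: F3 acks idx 2 -> match: F0=3 F1=1 F2=0 F3=2; commitIndex=2
Op 7: F0 acks idx 4 -> match: F0=4 F1=1 F2=0 F3=2; commitIndex=2
Op 8: F1 acks idx 1 -> match: F0=4 F1=1 F2=0 F3=2; commitIndex=2
Op 9: F0 acks idx 3 -> match: F0=4 F1=1 F2=0 F3=2; commitIndex=2

Answer: 4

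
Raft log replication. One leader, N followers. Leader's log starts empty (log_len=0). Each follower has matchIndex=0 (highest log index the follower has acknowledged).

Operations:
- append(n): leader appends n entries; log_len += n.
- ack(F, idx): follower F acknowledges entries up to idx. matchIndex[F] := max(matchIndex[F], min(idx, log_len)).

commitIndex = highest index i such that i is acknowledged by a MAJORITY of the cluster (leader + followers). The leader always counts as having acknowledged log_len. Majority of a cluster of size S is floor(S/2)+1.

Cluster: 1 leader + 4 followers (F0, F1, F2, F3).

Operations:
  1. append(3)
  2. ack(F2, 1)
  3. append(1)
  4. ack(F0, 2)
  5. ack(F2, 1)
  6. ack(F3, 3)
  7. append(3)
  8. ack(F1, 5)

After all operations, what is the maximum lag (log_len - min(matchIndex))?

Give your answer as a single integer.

Op 1: append 3 -> log_len=3
Op 2: F2 acks idx 1 -> match: F0=0 F1=0 F2=1 F3=0; commitIndex=0
Op 3: append 1 -> log_len=4
Op 4: F0 acks idx 2 -> match: F0=2 F1=0 F2=1 F3=0; commitIndex=1
Op 5: F2 acks idx 1 -> match: F0=2 F1=0 F2=1 F3=0; commitIndex=1
Op 6: F3 acks idx 3 -> match: F0=2 F1=0 F2=1 F3=3; commitIndex=2
Op 7: append 3 -> log_len=7
Op 8: F1 acks idx 5 -> match: F0=2 F1=5 F2=1 F3=3; commitIndex=3

Answer: 6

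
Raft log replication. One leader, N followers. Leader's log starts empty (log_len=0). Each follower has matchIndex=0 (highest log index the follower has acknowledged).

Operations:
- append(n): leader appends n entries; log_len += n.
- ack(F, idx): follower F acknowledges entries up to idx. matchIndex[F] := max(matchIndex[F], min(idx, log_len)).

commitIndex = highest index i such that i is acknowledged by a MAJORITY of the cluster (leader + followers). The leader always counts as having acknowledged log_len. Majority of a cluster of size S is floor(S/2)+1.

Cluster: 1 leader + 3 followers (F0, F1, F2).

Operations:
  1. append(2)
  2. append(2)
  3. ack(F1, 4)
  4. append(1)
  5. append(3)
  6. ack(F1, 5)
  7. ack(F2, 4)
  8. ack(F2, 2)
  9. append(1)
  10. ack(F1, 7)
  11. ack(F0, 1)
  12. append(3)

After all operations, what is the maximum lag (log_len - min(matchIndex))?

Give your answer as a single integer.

Op 1: append 2 -> log_len=2
Op 2: append 2 -> log_len=4
Op 3: F1 acks idx 4 -> match: F0=0 F1=4 F2=0; commitIndex=0
Op 4: append 1 -> log_len=5
Op 5: append 3 -> log_len=8
Op 6: F1 acks idx 5 -> match: F0=0 F1=5 F2=0; commitIndex=0
Op 7: F2 acks idx 4 -> match: F0=0 F1=5 F2=4; commitIndex=4
Op 8: F2 acks idx 2 -> match: F0=0 F1=5 F2=4; commitIndex=4
Op 9: append 1 -> log_len=9
Op 10: F1 acks idx 7 -> match: F0=0 F1=7 F2=4; commitIndex=4
Op 11: F0 acks idx 1 -> match: F0=1 F1=7 F2=4; commitIndex=4
Op 12: append 3 -> log_len=12

Answer: 11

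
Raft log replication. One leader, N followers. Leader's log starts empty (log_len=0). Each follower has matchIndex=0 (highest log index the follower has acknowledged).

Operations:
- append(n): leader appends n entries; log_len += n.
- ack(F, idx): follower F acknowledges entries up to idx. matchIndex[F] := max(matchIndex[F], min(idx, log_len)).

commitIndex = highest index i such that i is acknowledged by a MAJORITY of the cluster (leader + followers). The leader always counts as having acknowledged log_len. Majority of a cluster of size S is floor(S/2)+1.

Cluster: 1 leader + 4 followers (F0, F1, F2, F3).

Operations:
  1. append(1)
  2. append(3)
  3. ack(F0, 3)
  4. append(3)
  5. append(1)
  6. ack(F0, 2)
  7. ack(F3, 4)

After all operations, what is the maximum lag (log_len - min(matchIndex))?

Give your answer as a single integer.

Answer: 8

Derivation:
Op 1: append 1 -> log_len=1
Op 2: append 3 -> log_len=4
Op 3: F0 acks idx 3 -> match: F0=3 F1=0 F2=0 F3=0; commitIndex=0
Op 4: append 3 -> log_len=7
Op 5: append 1 -> log_len=8
Op 6: F0 acks idx 2 -> match: F0=3 F1=0 F2=0 F3=0; commitIndex=0
Op 7: F3 acks idx 4 -> match: F0=3 F1=0 F2=0 F3=4; commitIndex=3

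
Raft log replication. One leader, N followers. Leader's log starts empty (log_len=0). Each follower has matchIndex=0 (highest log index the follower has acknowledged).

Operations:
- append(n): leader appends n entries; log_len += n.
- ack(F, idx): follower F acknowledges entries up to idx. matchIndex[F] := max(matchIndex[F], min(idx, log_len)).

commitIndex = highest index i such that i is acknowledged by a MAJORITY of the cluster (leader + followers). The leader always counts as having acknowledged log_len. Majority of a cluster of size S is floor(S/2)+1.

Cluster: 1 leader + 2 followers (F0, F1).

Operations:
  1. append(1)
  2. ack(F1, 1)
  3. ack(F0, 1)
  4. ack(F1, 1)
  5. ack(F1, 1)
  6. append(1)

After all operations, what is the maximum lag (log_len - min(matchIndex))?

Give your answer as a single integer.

Op 1: append 1 -> log_len=1
Op 2: F1 acks idx 1 -> match: F0=0 F1=1; commitIndex=1
Op 3: F0 acks idx 1 -> match: F0=1 F1=1; commitIndex=1
Op 4: F1 acks idx 1 -> match: F0=1 F1=1; commitIndex=1
Op 5: F1 acks idx 1 -> match: F0=1 F1=1; commitIndex=1
Op 6: append 1 -> log_len=2

Answer: 1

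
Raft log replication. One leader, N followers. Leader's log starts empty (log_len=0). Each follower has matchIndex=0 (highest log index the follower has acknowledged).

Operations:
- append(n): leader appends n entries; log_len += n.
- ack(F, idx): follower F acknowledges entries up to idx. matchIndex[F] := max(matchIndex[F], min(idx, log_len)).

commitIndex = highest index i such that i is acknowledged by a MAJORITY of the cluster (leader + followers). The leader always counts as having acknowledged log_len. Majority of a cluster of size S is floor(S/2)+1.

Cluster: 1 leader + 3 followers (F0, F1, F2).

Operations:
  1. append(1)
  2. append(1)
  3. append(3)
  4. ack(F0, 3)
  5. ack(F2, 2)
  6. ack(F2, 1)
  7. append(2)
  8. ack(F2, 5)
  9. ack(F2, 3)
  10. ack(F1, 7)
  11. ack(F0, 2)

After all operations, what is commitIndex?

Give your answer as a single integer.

Answer: 5

Derivation:
Op 1: append 1 -> log_len=1
Op 2: append 1 -> log_len=2
Op 3: append 3 -> log_len=5
Op 4: F0 acks idx 3 -> match: F0=3 F1=0 F2=0; commitIndex=0
Op 5: F2 acks idx 2 -> match: F0=3 F1=0 F2=2; commitIndex=2
Op 6: F2 acks idx 1 -> match: F0=3 F1=0 F2=2; commitIndex=2
Op 7: append 2 -> log_len=7
Op 8: F2 acks idx 5 -> match: F0=3 F1=0 F2=5; commitIndex=3
Op 9: F2 acks idx 3 -> match: F0=3 F1=0 F2=5; commitIndex=3
Op 10: F1 acks idx 7 -> match: F0=3 F1=7 F2=5; commitIndex=5
Op 11: F0 acks idx 2 -> match: F0=3 F1=7 F2=5; commitIndex=5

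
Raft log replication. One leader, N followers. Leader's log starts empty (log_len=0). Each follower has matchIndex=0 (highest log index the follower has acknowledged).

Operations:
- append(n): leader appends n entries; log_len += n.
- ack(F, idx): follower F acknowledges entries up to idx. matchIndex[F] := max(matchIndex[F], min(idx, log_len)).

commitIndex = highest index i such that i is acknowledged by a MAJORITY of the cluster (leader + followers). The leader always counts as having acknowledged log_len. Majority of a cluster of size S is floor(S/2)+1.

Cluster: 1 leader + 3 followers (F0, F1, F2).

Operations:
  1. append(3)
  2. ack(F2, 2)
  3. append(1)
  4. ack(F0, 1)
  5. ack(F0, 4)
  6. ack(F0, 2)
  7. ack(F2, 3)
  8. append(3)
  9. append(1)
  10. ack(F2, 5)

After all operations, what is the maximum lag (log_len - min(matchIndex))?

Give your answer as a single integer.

Op 1: append 3 -> log_len=3
Op 2: F2 acks idx 2 -> match: F0=0 F1=0 F2=2; commitIndex=0
Op 3: append 1 -> log_len=4
Op 4: F0 acks idx 1 -> match: F0=1 F1=0 F2=2; commitIndex=1
Op 5: F0 acks idx 4 -> match: F0=4 F1=0 F2=2; commitIndex=2
Op 6: F0 acks idx 2 -> match: F0=4 F1=0 F2=2; commitIndex=2
Op 7: F2 acks idx 3 -> match: F0=4 F1=0 F2=3; commitIndex=3
Op 8: append 3 -> log_len=7
Op 9: append 1 -> log_len=8
Op 10: F2 acks idx 5 -> match: F0=4 F1=0 F2=5; commitIndex=4

Answer: 8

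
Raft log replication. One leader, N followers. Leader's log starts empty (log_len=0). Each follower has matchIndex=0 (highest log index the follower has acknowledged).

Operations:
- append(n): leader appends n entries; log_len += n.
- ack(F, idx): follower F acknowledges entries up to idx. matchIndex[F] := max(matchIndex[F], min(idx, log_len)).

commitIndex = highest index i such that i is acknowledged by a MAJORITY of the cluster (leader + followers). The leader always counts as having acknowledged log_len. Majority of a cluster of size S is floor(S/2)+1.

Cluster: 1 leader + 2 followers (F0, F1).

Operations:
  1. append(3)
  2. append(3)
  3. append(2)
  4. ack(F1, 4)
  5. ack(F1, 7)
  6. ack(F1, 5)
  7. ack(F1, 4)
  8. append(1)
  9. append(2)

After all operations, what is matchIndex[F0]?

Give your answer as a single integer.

Answer: 0

Derivation:
Op 1: append 3 -> log_len=3
Op 2: append 3 -> log_len=6
Op 3: append 2 -> log_len=8
Op 4: F1 acks idx 4 -> match: F0=0 F1=4; commitIndex=4
Op 5: F1 acks idx 7 -> match: F0=0 F1=7; commitIndex=7
Op 6: F1 acks idx 5 -> match: F0=0 F1=7; commitIndex=7
Op 7: F1 acks idx 4 -> match: F0=0 F1=7; commitIndex=7
Op 8: append 1 -> log_len=9
Op 9: append 2 -> log_len=11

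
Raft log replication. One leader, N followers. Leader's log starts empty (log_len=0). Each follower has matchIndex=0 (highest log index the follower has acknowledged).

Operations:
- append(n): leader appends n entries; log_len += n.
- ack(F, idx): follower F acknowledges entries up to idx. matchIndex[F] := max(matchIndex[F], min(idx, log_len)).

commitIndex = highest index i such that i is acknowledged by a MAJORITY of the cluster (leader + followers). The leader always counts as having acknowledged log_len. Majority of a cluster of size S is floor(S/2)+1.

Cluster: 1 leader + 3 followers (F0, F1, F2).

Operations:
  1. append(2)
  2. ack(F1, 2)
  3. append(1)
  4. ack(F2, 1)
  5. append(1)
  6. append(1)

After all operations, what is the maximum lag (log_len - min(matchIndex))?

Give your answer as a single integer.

Answer: 5

Derivation:
Op 1: append 2 -> log_len=2
Op 2: F1 acks idx 2 -> match: F0=0 F1=2 F2=0; commitIndex=0
Op 3: append 1 -> log_len=3
Op 4: F2 acks idx 1 -> match: F0=0 F1=2 F2=1; commitIndex=1
Op 5: append 1 -> log_len=4
Op 6: append 1 -> log_len=5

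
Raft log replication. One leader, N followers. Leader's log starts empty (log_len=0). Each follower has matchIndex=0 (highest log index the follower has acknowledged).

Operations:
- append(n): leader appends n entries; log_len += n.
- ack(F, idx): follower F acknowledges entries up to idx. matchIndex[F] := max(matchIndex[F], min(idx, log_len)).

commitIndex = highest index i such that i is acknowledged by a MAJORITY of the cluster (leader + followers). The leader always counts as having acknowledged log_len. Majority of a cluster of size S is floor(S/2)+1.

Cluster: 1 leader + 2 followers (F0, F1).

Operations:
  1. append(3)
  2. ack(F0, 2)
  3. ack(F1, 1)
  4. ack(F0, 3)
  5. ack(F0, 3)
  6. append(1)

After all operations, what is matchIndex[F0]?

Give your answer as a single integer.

Answer: 3

Derivation:
Op 1: append 3 -> log_len=3
Op 2: F0 acks idx 2 -> match: F0=2 F1=0; commitIndex=2
Op 3: F1 acks idx 1 -> match: F0=2 F1=1; commitIndex=2
Op 4: F0 acks idx 3 -> match: F0=3 F1=1; commitIndex=3
Op 5: F0 acks idx 3 -> match: F0=3 F1=1; commitIndex=3
Op 6: append 1 -> log_len=4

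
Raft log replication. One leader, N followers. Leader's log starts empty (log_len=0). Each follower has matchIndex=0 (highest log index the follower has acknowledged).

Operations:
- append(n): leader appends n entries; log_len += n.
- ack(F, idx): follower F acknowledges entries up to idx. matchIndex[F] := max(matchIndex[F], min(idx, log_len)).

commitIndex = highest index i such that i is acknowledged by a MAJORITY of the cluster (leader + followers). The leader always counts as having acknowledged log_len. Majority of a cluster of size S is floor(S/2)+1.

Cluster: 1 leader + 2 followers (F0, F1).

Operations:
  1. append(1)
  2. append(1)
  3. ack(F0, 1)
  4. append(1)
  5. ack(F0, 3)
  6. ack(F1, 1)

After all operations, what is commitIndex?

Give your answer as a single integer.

Op 1: append 1 -> log_len=1
Op 2: append 1 -> log_len=2
Op 3: F0 acks idx 1 -> match: F0=1 F1=0; commitIndex=1
Op 4: append 1 -> log_len=3
Op 5: F0 acks idx 3 -> match: F0=3 F1=0; commitIndex=3
Op 6: F1 acks idx 1 -> match: F0=3 F1=1; commitIndex=3

Answer: 3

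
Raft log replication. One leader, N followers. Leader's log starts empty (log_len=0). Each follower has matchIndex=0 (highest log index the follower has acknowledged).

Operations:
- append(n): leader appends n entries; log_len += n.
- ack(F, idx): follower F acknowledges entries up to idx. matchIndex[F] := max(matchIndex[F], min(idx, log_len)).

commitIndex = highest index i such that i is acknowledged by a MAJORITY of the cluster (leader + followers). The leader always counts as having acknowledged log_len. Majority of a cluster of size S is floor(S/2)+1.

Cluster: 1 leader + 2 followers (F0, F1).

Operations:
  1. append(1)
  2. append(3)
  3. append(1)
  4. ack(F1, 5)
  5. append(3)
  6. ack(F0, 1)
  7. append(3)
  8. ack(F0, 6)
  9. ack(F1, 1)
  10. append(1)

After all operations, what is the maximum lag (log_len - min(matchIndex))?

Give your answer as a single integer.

Answer: 7

Derivation:
Op 1: append 1 -> log_len=1
Op 2: append 3 -> log_len=4
Op 3: append 1 -> log_len=5
Op 4: F1 acks idx 5 -> match: F0=0 F1=5; commitIndex=5
Op 5: append 3 -> log_len=8
Op 6: F0 acks idx 1 -> match: F0=1 F1=5; commitIndex=5
Op 7: append 3 -> log_len=11
Op 8: F0 acks idx 6 -> match: F0=6 F1=5; commitIndex=6
Op 9: F1 acks idx 1 -> match: F0=6 F1=5; commitIndex=6
Op 10: append 1 -> log_len=12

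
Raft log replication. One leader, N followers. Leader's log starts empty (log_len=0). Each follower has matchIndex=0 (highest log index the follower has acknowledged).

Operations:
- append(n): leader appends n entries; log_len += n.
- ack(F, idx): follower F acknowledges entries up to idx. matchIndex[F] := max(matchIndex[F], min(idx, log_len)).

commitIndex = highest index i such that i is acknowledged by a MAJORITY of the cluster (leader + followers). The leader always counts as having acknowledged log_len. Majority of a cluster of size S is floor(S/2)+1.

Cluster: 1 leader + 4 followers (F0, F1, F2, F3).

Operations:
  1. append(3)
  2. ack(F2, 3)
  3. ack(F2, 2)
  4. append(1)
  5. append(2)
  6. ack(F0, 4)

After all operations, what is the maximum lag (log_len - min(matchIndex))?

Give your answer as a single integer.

Answer: 6

Derivation:
Op 1: append 3 -> log_len=3
Op 2: F2 acks idx 3 -> match: F0=0 F1=0 F2=3 F3=0; commitIndex=0
Op 3: F2 acks idx 2 -> match: F0=0 F1=0 F2=3 F3=0; commitIndex=0
Op 4: append 1 -> log_len=4
Op 5: append 2 -> log_len=6
Op 6: F0 acks idx 4 -> match: F0=4 F1=0 F2=3 F3=0; commitIndex=3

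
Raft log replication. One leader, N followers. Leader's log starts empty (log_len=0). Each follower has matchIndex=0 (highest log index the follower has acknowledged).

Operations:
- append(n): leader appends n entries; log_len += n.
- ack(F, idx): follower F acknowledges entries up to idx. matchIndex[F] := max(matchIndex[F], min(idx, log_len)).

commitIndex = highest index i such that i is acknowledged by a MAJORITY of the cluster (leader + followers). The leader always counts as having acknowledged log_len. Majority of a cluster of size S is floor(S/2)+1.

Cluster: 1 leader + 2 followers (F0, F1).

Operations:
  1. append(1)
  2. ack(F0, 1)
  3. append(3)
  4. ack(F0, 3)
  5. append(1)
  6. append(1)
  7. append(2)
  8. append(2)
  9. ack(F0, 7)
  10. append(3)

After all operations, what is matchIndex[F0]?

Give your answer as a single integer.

Op 1: append 1 -> log_len=1
Op 2: F0 acks idx 1 -> match: F0=1 F1=0; commitIndex=1
Op 3: append 3 -> log_len=4
Op 4: F0 acks idx 3 -> match: F0=3 F1=0; commitIndex=3
Op 5: append 1 -> log_len=5
Op 6: append 1 -> log_len=6
Op 7: append 2 -> log_len=8
Op 8: append 2 -> log_len=10
Op 9: F0 acks idx 7 -> match: F0=7 F1=0; commitIndex=7
Op 10: append 3 -> log_len=13

Answer: 7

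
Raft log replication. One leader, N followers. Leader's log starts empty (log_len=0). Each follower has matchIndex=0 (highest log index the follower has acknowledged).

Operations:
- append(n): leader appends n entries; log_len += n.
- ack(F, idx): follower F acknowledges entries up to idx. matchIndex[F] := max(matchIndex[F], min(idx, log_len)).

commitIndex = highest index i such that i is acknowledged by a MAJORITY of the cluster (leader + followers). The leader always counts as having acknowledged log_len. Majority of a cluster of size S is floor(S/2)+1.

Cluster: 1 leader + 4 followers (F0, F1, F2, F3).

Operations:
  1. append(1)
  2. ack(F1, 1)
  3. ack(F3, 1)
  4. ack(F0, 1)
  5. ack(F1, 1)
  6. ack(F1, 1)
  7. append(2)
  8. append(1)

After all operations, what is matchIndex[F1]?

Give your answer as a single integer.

Answer: 1

Derivation:
Op 1: append 1 -> log_len=1
Op 2: F1 acks idx 1 -> match: F0=0 F1=1 F2=0 F3=0; commitIndex=0
Op 3: F3 acks idx 1 -> match: F0=0 F1=1 F2=0 F3=1; commitIndex=1
Op 4: F0 acks idx 1 -> match: F0=1 F1=1 F2=0 F3=1; commitIndex=1
Op 5: F1 acks idx 1 -> match: F0=1 F1=1 F2=0 F3=1; commitIndex=1
Op 6: F1 acks idx 1 -> match: F0=1 F1=1 F2=0 F3=1; commitIndex=1
Op 7: append 2 -> log_len=3
Op 8: append 1 -> log_len=4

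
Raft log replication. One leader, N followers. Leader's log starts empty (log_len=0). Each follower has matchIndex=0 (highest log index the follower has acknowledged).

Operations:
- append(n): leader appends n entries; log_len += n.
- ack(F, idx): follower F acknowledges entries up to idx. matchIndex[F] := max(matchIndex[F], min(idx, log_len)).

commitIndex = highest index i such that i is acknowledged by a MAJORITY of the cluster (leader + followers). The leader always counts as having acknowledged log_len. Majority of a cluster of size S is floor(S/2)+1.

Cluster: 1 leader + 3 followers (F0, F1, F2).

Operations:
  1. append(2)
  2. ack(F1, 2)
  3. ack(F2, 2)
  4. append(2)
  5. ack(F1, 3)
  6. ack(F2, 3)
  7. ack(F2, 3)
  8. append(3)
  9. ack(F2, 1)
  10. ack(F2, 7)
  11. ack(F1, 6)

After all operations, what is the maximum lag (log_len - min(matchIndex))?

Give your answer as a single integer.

Op 1: append 2 -> log_len=2
Op 2: F1 acks idx 2 -> match: F0=0 F1=2 F2=0; commitIndex=0
Op 3: F2 acks idx 2 -> match: F0=0 F1=2 F2=2; commitIndex=2
Op 4: append 2 -> log_len=4
Op 5: F1 acks idx 3 -> match: F0=0 F1=3 F2=2; commitIndex=2
Op 6: F2 acks idx 3 -> match: F0=0 F1=3 F2=3; commitIndex=3
Op 7: F2 acks idx 3 -> match: F0=0 F1=3 F2=3; commitIndex=3
Op 8: append 3 -> log_len=7
Op 9: F2 acks idx 1 -> match: F0=0 F1=3 F2=3; commitIndex=3
Op 10: F2 acks idx 7 -> match: F0=0 F1=3 F2=7; commitIndex=3
Op 11: F1 acks idx 6 -> match: F0=0 F1=6 F2=7; commitIndex=6

Answer: 7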